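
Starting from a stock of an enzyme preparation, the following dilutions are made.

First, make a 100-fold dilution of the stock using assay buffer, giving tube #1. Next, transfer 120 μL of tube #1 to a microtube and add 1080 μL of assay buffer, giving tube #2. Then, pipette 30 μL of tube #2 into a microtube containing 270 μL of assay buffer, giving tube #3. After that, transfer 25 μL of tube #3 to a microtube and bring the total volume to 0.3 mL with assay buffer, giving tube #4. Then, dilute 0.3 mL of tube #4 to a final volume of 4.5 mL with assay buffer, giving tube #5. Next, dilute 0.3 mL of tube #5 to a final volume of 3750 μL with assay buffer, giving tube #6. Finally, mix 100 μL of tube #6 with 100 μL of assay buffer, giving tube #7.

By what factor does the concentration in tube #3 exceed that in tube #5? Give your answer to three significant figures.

180

Step 1: 100-fold → factor 100
Step 2: 120 μL + 1080 μL = 1200 μL total → factor 1200/120 = 10
Step 3: 30 μL + 270 μL = 300 μL total → factor 300/30 = 10
Step 4: 25 μL brought to 0.3 mL → factor 300/25 = 12
Step 5: 0.3 mL brought to 4.5 mL → factor 4.5/0.3 = 15
Dilution factor to tube #3 = 10000; to tube #5 = 1.8 × 10^6
[tube #3]/[tube #5] = (factor to tube #5)/(factor to tube #3) = 1.8 × 10^6/10000 = 180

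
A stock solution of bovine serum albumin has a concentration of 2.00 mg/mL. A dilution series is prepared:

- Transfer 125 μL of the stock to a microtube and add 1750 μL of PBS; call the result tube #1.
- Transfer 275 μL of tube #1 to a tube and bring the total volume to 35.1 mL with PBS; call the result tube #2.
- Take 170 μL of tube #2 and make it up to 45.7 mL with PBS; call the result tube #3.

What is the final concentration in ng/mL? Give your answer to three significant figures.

3.89 ng/mL

Step 1: 125 μL + 1750 μL = 1875 μL total → factor 1875/125 = 15
Step 2: 275 μL brought to 35.1 mL → factor 35100/275 = 127.64
Step 3: 170 μL brought to 45.7 mL → factor 45700/170 = 268.82
Overall dilution factor = 15 × 127.64 × 268.82 = 5.1467 × 10^5
Final = 2.00 mg/mL / 5.1467 × 10^5 = 3.886 × 10^-6 mg/mL = 3.89 ng/mL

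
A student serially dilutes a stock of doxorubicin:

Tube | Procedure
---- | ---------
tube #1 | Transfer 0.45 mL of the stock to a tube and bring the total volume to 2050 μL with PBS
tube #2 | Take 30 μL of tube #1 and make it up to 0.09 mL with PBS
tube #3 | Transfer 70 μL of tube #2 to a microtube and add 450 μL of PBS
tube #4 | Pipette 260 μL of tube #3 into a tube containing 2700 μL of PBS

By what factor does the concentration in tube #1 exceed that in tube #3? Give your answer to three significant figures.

22.3

Step 1: 0.45 mL brought to 2050 μL → factor 2.05/0.45 = 4.5556
Step 2: 30 μL brought to 0.09 mL → factor 90/30 = 3
Step 3: 70 μL + 450 μL = 520 μL total → factor 520/70 = 7.4286
Dilution factor to tube #1 = 4.5556; to tube #3 = 101.52
[tube #1]/[tube #3] = (factor to tube #3)/(factor to tube #1) = 101.52/4.5556 = 22.3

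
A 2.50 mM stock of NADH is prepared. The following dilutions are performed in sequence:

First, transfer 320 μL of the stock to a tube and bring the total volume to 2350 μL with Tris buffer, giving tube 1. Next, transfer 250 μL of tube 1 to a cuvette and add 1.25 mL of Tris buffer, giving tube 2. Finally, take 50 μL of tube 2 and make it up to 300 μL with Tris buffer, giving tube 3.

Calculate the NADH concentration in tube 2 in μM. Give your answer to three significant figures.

56.7 μM

Step 1: 320 μL brought to 2350 μL → factor 2350/320 = 7.3438
Step 2: 250 μL + 1.25 mL = 1500 μL total → factor 1500/250 = 6
Dilution factor through tube 2 = 7.3438 × 6 = 44.062
[tube 2] = 2.50 mM / 44.062 = 0.05674 mM = 56.7 μM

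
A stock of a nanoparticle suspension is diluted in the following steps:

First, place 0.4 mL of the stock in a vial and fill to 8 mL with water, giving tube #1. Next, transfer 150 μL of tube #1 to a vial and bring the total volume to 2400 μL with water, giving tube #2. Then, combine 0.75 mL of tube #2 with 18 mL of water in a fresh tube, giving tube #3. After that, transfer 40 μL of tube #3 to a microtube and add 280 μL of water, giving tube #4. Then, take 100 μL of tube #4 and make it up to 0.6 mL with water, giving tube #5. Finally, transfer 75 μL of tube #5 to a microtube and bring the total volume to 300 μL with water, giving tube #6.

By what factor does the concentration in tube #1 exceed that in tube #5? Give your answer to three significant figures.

1.92 × 10^4

Step 1: 0.4 mL brought to 8 mL → factor 8/0.4 = 20
Step 2: 150 μL brought to 2400 μL → factor 2400/150 = 16
Step 3: 0.75 mL + 18 mL = 18.75 mL total → factor 18.75/0.75 = 25
Step 4: 40 μL + 280 μL = 320 μL total → factor 320/40 = 8
Step 5: 100 μL brought to 0.6 mL → factor 600/100 = 6
Dilution factor to tube #1 = 20; to tube #5 = 3.84 × 10^5
[tube #1]/[tube #5] = (factor to tube #5)/(factor to tube #1) = 3.84 × 10^5/20 = 1.92 × 10^4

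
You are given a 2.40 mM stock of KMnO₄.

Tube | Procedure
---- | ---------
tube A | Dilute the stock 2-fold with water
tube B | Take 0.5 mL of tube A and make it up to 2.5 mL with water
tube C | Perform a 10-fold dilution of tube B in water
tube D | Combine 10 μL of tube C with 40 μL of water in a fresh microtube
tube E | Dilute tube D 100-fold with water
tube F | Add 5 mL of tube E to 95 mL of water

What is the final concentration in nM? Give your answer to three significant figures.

2.40 nM

Step 1: 2-fold → factor 2
Step 2: 0.5 mL brought to 2.5 mL → factor 2.5/0.5 = 5
Step 3: 10-fold → factor 10
Step 4: 10 μL + 40 μL = 50 μL total → factor 50/10 = 5
Step 5: 100-fold → factor 100
Step 6: 5 mL + 95 mL = 100 mL total → factor 100/5 = 20
Overall dilution factor = 2 × 5 × 10 × 5 × 100 × 20 = 1 × 10^6
Final = 2.40 mM / 1 × 10^6 = 2.400 × 10^-6 mM = 2.40 nM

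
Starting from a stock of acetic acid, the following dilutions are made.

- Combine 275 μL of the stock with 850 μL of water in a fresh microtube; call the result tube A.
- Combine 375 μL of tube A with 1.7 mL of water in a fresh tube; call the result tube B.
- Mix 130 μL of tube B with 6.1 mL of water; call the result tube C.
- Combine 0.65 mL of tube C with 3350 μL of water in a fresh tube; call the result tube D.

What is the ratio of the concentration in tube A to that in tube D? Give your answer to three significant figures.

Step 1: 275 μL + 850 μL = 1125 μL total → factor 1125/275 = 4.0909
Step 2: 375 μL + 1.7 mL = 2075 μL total → factor 2075/375 = 5.5333
Step 3: 130 μL + 6.1 mL = 6230 μL total → factor 6230/130 = 47.923
Step 4: 0.65 mL + 3350 μL = 4 mL total → factor 4/0.65 = 6.1538
Dilution factor to tube A = 4.0909; to tube D = 6675.7
[tube A]/[tube D] = (factor to tube D)/(factor to tube A) = 6675.7/4.0909 = 1.63 × 10^3

1.63 × 10^3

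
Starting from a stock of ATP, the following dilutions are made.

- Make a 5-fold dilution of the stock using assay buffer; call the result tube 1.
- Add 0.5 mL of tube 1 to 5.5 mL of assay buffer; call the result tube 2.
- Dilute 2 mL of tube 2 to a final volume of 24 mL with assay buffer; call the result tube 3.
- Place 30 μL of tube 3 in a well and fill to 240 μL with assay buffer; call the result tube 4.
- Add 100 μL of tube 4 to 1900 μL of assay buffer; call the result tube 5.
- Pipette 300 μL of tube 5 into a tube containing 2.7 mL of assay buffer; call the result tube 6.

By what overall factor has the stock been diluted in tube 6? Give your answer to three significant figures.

1.15 × 10^6

Step 1: 5-fold → factor 5
Step 2: 0.5 mL + 5.5 mL = 6 mL total → factor 6/0.5 = 12
Step 3: 2 mL brought to 24 mL → factor 24/2 = 12
Step 4: 30 μL brought to 240 μL → factor 240/30 = 8
Step 5: 100 μL + 1900 μL = 2000 μL total → factor 2000/100 = 20
Step 6: 300 μL + 2.7 mL = 3000 μL total → factor 3000/300 = 10
Overall dilution factor = 5 × 12 × 12 × 8 × 20 × 10 = 1.152 × 10^6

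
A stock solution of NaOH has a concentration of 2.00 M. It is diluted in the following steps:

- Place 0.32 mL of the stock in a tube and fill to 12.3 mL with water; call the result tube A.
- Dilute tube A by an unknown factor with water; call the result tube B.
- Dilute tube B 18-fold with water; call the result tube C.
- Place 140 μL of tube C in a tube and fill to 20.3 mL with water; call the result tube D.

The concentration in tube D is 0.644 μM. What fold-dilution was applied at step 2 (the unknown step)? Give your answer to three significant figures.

Step 1: 0.32 mL brought to 12.3 mL → factor 12.3/0.32 = 38.438
Step 2: unknown factor x
Step 3: 18-fold → factor 18
Step 4: 140 μL brought to 20.3 mL → factor 20300/140 = 145
Product of known-step factors = 1.0032 × 10^5
Overall factor = 2.00 M / (0.644 μM) = 3.1056 × 10^6
x = 3.1056 × 10^6 / 1.0032 × 10^5 = 31.0

31.0-fold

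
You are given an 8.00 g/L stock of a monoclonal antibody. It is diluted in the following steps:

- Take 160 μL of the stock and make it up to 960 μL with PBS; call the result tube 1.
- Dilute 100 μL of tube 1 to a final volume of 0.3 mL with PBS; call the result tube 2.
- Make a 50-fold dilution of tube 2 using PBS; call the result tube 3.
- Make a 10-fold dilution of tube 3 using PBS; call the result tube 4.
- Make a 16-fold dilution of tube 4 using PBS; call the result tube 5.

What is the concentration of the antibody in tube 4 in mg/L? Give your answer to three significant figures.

Step 1: 160 μL brought to 960 μL → factor 960/160 = 6
Step 2: 100 μL brought to 0.3 mL → factor 300/100 = 3
Step 3: 50-fold → factor 50
Step 4: 10-fold → factor 10
Dilution factor through tube 4 = 6 × 3 × 50 × 10 = 9000
[tube 4] = 8.00 g/L / 9000 = 0.0008889 g/L = 0.889 mg/L

0.889 mg/L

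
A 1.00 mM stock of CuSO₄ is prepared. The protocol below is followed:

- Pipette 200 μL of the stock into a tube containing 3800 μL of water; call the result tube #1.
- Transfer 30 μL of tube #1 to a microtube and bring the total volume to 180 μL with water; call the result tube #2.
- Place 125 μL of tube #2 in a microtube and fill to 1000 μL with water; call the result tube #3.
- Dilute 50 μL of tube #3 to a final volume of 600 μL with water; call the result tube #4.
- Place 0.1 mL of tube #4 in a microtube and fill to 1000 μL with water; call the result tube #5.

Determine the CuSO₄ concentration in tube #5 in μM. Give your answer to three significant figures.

0.00868 μM

Step 1: 200 μL + 3800 μL = 4000 μL total → factor 4000/200 = 20
Step 2: 30 μL brought to 180 μL → factor 180/30 = 6
Step 3: 125 μL brought to 1000 μL → factor 1000/125 = 8
Step 4: 50 μL brought to 600 μL → factor 600/50 = 12
Step 5: 0.1 mL brought to 1000 μL → factor 1/0.1 = 10
Overall dilution factor = 20 × 6 × 8 × 12 × 10 = 1.152 × 10^5
Final = 1.00 mM / 1.152 × 10^5 = 8.681 × 10^-6 mM = 0.00868 μM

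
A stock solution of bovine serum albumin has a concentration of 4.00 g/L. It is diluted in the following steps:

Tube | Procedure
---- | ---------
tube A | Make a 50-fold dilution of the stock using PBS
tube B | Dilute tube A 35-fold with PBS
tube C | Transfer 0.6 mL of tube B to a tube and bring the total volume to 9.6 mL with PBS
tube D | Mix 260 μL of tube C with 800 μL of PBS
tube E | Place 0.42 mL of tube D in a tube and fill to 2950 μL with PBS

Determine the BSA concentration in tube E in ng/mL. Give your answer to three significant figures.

4.99 ng/mL

Step 1: 50-fold → factor 50
Step 2: 35-fold → factor 35
Step 3: 0.6 mL brought to 9.6 mL → factor 9.6/0.6 = 16
Step 4: 260 μL + 800 μL = 1060 μL total → factor 1060/260 = 4.0769
Step 5: 0.42 mL brought to 2950 μL → factor 2.95/0.42 = 7.0238
Overall dilution factor = 50 × 35 × 16 × 4.0769 × 7.0238 = 8.0179 × 10^5
Final = 4.00 g/L / 8.0179 × 10^5 = 4.989 × 10^-6 g/L = 4.99 ng/mL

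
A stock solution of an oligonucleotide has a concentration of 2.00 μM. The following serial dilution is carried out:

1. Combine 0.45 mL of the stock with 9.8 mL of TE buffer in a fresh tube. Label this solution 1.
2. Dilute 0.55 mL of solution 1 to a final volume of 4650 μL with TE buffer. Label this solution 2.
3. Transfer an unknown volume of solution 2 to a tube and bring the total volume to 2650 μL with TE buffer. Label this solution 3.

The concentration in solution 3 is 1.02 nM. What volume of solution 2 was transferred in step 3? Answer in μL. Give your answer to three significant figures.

Step 1: 0.45 mL + 9.8 mL = 10.25 mL total → factor 10.25/0.45 = 22.778
Step 2: 0.55 mL brought to 4650 μL → factor 4.65/0.55 = 8.4545
Step 3: v brought to 2650 μL → factor = 2650 μL/v
Product of known-step factors = 192.58
Overall factor = 2.00 μM / (1.02 nM) = 1960.8
Step-3 factor = 1960.8 / 192.58 = 10.182
v = 2650 μL / 10.182 = 260 μL

260 μL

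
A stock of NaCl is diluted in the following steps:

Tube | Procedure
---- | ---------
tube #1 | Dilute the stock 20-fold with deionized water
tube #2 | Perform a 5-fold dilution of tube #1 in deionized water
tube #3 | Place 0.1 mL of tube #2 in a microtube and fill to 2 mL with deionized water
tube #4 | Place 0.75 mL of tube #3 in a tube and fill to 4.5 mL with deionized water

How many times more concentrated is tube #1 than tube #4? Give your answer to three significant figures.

Step 1: 20-fold → factor 20
Step 2: 5-fold → factor 5
Step 3: 0.1 mL brought to 2 mL → factor 2/0.1 = 20
Step 4: 0.75 mL brought to 4.5 mL → factor 4.5/0.75 = 6
Dilution factor to tube #1 = 20; to tube #4 = 12000
[tube #1]/[tube #4] = (factor to tube #4)/(factor to tube #1) = 12000/20 = 600

600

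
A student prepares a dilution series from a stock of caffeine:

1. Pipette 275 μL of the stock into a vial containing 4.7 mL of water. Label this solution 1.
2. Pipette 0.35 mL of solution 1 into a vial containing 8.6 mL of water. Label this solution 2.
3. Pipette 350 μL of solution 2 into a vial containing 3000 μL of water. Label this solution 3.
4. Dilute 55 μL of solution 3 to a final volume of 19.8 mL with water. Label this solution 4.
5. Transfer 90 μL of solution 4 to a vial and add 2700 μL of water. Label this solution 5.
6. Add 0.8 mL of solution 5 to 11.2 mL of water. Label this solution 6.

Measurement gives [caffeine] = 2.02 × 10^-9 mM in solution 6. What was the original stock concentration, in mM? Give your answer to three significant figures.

Step 1: 275 μL + 4.7 mL = 4975 μL total → factor 4975/275 = 18.091
Step 2: 0.35 mL + 8.6 mL = 8.95 mL total → factor 8.95/0.35 = 25.571
Step 3: 350 μL + 3000 μL = 3350 μL total → factor 3350/350 = 9.5714
Step 4: 55 μL brought to 19.8 mL → factor 19800/55 = 360
Step 5: 90 μL + 2700 μL = 2790 μL total → factor 2790/90 = 31
Step 6: 0.8 mL + 11.2 mL = 12 mL total → factor 12/0.8 = 15
Overall dilution factor = 18.091 × 25.571 × 9.5714 × 360 × 31 × 15 = 7.4122 × 10^8
Stock = 2.02 × 10^-9 mM × 7.4122 × 10^8 = 1.50 mM

1.50 mM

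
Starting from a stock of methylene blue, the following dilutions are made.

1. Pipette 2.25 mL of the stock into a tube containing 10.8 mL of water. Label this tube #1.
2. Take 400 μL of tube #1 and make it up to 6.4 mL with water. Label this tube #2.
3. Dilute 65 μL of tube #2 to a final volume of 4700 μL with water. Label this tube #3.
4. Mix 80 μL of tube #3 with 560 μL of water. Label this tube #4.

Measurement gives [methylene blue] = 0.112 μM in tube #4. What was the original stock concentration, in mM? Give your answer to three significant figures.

6.01 mM

Step 1: 2.25 mL + 10.8 mL = 13.05 mL total → factor 13.05/2.25 = 5.8
Step 2: 400 μL brought to 6.4 mL → factor 6400/400 = 16
Step 3: 65 μL brought to 4700 μL → factor 4700/65 = 72.308
Step 4: 80 μL + 560 μL = 640 μL total → factor 640/80 = 8
Overall dilution factor = 5.8 × 16 × 72.308 × 8 = 53681
Stock = 0.112 μM × 53681 = 6012 μM = 6.01 mM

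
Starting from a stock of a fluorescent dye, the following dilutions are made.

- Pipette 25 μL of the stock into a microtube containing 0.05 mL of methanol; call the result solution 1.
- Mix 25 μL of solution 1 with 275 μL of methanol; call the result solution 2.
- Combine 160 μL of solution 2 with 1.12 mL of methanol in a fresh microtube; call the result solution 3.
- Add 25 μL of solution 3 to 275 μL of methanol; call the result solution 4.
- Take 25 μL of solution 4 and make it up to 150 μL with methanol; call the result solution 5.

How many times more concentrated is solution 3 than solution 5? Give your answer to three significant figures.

72.0

Step 1: 25 μL + 0.05 mL = 75 μL total → factor 75/25 = 3
Step 2: 25 μL + 275 μL = 300 μL total → factor 300/25 = 12
Step 3: 160 μL + 1.12 mL = 1280 μL total → factor 1280/160 = 8
Step 4: 25 μL + 275 μL = 300 μL total → factor 300/25 = 12
Step 5: 25 μL brought to 150 μL → factor 150/25 = 6
Dilution factor to solution 3 = 288; to solution 5 = 20736
[solution 3]/[solution 5] = (factor to solution 5)/(factor to solution 3) = 20736/288 = 72.0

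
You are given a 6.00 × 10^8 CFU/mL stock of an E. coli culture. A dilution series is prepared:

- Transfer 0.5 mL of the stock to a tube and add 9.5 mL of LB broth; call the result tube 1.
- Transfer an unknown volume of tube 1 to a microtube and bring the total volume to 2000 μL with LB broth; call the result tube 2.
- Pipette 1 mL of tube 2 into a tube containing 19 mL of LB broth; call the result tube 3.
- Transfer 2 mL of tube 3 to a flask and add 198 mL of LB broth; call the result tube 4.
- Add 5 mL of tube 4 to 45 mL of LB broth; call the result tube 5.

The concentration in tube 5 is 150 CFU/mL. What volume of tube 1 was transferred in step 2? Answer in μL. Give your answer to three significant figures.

200 μL

Step 1: 0.5 mL + 9.5 mL = 10 mL total → factor 10/0.5 = 20
Step 2: v brought to 2000 μL → factor = 2000 μL/v
Step 3: 1 mL + 19 mL = 20 mL total → factor 20/1 = 20
Step 4: 2 mL + 198 mL = 200 mL total → factor 200/2 = 100
Step 5: 5 mL + 45 mL = 50 mL total → factor 50/5 = 10
Product of known-step factors = 4 × 10^5
Overall factor = 6.00 × 10^8 CFU/mL / (150 CFU/mL) = 4 × 10^6
Step-2 factor = 4 × 10^6 / 4 × 10^5 = 10
v = 2000 μL / 10 = 200 μL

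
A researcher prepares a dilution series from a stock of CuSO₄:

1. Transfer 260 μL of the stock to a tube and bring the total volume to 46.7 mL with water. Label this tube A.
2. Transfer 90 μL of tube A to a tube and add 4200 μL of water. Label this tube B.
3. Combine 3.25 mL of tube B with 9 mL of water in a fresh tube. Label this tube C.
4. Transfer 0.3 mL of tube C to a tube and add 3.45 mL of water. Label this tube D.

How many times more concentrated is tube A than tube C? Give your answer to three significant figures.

180

Step 1: 260 μL brought to 46.7 mL → factor 46700/260 = 179.62
Step 2: 90 μL + 4200 μL = 4290 μL total → factor 4290/90 = 47.667
Step 3: 3.25 mL + 9 mL = 12.25 mL total → factor 12.25/3.25 = 3.7692
Dilution factor to tube A = 179.62; to tube C = 32271
[tube A]/[tube C] = (factor to tube C)/(factor to tube A) = 32271/179.62 = 180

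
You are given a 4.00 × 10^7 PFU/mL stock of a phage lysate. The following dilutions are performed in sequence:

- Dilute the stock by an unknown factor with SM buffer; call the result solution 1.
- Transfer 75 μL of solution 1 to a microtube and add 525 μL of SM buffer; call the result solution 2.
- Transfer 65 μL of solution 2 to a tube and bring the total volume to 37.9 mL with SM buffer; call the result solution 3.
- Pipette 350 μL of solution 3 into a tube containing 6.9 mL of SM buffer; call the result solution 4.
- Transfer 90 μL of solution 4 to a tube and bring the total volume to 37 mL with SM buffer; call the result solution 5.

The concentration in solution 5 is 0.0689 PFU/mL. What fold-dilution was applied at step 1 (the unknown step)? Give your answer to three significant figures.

Step 1: unknown factor x
Step 2: 75 μL + 525 μL = 600 μL total → factor 600/75 = 8
Step 3: 65 μL brought to 37.9 mL → factor 37900/65 = 583.08
Step 4: 350 μL + 6.9 mL = 7250 μL total → factor 7250/350 = 20.714
Step 5: 90 μL brought to 37 mL → factor 37000/90 = 411.11
Product of known-step factors = 3.9723 × 10^7
Overall factor = 4.00 × 10^7 PFU/mL / (0.0689 PFU/mL) = 5.8055 × 10^8
x = 5.8055 × 10^8 / 3.9723 × 10^7 = 14.6

14.6-fold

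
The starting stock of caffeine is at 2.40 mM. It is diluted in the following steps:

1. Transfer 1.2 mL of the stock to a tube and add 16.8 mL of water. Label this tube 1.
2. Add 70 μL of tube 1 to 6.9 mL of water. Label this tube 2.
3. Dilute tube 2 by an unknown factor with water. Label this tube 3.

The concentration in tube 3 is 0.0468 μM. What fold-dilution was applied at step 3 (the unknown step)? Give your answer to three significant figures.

Step 1: 1.2 mL + 16.8 mL = 18 mL total → factor 18/1.2 = 15
Step 2: 70 μL + 6.9 mL = 6970 μL total → factor 6970/70 = 99.571
Step 3: unknown factor x
Product of known-step factors = 1493.6
Overall factor = 2.40 mM / (0.0468 μM) = 51282
x = 51282 / 1493.6 = 34.3

34.3-fold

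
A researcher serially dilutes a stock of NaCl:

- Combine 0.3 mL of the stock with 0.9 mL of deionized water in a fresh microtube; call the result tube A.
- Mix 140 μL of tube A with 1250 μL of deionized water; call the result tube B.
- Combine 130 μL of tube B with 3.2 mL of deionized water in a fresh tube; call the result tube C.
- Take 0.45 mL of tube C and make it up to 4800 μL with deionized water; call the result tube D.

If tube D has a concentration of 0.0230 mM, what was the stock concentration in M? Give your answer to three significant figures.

Step 1: 0.3 mL + 0.9 mL = 1.2 mL total → factor 1.2/0.3 = 4
Step 2: 140 μL + 1250 μL = 1390 μL total → factor 1390/140 = 9.9286
Step 3: 130 μL + 3.2 mL = 3330 μL total → factor 3330/130 = 25.615
Step 4: 0.45 mL brought to 4800 μL → factor 4.8/0.45 = 10.667
Overall dilution factor = 4 × 9.9286 × 25.615 × 10.667 = 10851
Stock = 0.0230 mM × 10851 = 249.6 mM = 0.250 M

0.250 M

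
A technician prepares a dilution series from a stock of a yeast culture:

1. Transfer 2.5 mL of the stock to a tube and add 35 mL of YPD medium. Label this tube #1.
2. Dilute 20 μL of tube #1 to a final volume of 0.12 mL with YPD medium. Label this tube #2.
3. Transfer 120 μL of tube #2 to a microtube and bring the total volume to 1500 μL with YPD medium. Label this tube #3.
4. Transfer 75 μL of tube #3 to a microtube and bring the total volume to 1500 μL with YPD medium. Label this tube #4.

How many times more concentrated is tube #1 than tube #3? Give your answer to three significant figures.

Step 1: 2.5 mL + 35 mL = 37.5 mL total → factor 37.5/2.5 = 15
Step 2: 20 μL brought to 0.12 mL → factor 120/20 = 6
Step 3: 120 μL brought to 1500 μL → factor 1500/120 = 12.5
Dilution factor to tube #1 = 15; to tube #3 = 1125
[tube #1]/[tube #3] = (factor to tube #3)/(factor to tube #1) = 1125/15 = 75.0

75.0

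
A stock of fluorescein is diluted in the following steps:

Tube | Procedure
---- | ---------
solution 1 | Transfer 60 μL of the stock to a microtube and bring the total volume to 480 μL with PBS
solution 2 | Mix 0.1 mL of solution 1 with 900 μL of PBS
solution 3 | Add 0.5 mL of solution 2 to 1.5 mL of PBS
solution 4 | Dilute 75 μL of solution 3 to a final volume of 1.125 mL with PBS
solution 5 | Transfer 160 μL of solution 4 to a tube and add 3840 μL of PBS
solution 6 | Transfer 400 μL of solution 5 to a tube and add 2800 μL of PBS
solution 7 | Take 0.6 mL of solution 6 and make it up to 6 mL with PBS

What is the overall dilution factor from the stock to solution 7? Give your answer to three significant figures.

9.60 × 10^6

Step 1: 60 μL brought to 480 μL → factor 480/60 = 8
Step 2: 0.1 mL + 900 μL = 1 mL total → factor 1/0.1 = 10
Step 3: 0.5 mL + 1.5 mL = 2 mL total → factor 2/0.5 = 4
Step 4: 75 μL brought to 1.125 mL → factor 1125/75 = 15
Step 5: 160 μL + 3840 μL = 4000 μL total → factor 4000/160 = 25
Step 6: 400 μL + 2800 μL = 3200 μL total → factor 3200/400 = 8
Step 7: 0.6 mL brought to 6 mL → factor 6/0.6 = 10
Overall dilution factor = 8 × 10 × 4 × 15 × 25 × 8 × 10 = 9.6 × 10^6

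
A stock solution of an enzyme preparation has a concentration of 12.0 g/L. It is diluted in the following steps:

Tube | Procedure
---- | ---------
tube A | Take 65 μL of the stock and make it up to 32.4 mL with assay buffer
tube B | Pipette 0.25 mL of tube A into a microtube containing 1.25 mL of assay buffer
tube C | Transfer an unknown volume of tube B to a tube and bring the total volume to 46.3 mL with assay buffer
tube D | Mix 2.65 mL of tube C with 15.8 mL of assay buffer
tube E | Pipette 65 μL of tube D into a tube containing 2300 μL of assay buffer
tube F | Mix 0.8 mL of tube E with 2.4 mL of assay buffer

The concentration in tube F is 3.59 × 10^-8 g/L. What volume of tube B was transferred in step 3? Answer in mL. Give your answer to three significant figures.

Step 1: 65 μL brought to 32.4 mL → factor 32400/65 = 498.46
Step 2: 0.25 mL + 1.25 mL = 1.5 mL total → factor 1.5/0.25 = 6
Step 3: v brought to 46.3 mL → factor = 46.3 mL/v
Step 4: 2.65 mL + 15.8 mL = 18.45 mL total → factor 18.45/2.65 = 6.9623
Step 5: 65 μL + 2300 μL = 2365 μL total → factor 2365/65 = 36.385
Step 6: 0.8 mL + 2.4 mL = 3.2 mL total → factor 3.2/0.8 = 4
Product of known-step factors = 3.0305 × 10^6
Overall factor = 12.0 g/L / (3.59 × 10^-8 g/L) = 3.3426 × 10^8
Step-3 factor = 3.3426 × 10^8 / 3.0305 × 10^6 = 110.3
v = 46.3 mL / 110.3 = 0.420 mL

0.420 mL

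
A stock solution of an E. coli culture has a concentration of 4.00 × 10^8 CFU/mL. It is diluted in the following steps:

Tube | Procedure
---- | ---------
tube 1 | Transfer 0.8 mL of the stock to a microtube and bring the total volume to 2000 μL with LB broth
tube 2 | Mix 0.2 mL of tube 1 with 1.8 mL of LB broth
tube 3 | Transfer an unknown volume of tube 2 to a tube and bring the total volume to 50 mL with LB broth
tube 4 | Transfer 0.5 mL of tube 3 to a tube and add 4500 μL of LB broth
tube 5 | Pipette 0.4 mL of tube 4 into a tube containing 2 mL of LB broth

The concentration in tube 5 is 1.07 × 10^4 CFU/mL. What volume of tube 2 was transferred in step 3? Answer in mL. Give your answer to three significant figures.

2.01 mL

Step 1: 0.8 mL brought to 2000 μL → factor 2/0.8 = 2.5
Step 2: 0.2 mL + 1.8 mL = 2 mL total → factor 2/0.2 = 10
Step 3: v brought to 50 mL → factor = 50 mL/v
Step 4: 0.5 mL + 4500 μL = 5 mL total → factor 5/0.5 = 10
Step 5: 0.4 mL + 2 mL = 2.4 mL total → factor 2.4/0.4 = 6
Product of known-step factors = 1500
Overall factor = 4.00 × 10^8 CFU/mL / (1.07 × 10^4 CFU/mL) = 37383
Step-3 factor = 37383 / 1500 = 24.922
v = 50 mL / 24.922 = 2.01 mL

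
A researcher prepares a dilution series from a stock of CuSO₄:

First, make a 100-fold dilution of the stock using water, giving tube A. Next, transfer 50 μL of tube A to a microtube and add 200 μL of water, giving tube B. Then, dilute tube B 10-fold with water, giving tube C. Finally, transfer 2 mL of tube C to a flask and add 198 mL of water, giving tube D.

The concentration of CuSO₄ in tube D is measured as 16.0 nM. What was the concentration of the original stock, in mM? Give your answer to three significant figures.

Step 1: 100-fold → factor 100
Step 2: 50 μL + 200 μL = 250 μL total → factor 250/50 = 5
Step 3: 10-fold → factor 10
Step 4: 2 mL + 198 mL = 200 mL total → factor 200/2 = 100
Overall dilution factor = 100 × 5 × 10 × 100 = 5 × 10^5
Stock = 16.0 nM × 5 × 10^5 = 8.000 × 10^6 nM = 8.00 mM

8.00 mM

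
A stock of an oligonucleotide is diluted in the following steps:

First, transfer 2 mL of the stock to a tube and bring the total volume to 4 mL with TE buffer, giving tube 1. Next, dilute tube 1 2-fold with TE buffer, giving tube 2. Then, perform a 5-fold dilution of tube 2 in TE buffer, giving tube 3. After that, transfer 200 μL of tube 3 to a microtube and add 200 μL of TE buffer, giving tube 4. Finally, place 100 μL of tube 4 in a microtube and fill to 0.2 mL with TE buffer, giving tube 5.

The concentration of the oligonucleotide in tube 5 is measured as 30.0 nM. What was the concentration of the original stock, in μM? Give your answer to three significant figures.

Step 1: 2 mL brought to 4 mL → factor 4/2 = 2
Step 2: 2-fold → factor 2
Step 3: 5-fold → factor 5
Step 4: 200 μL + 200 μL = 400 μL total → factor 400/200 = 2
Step 5: 100 μL brought to 0.2 mL → factor 200/100 = 2
Overall dilution factor = 2 × 2 × 5 × 2 × 2 = 80
Stock = 30.0 nM × 80 = 2400 nM = 2.40 μM

2.40 μM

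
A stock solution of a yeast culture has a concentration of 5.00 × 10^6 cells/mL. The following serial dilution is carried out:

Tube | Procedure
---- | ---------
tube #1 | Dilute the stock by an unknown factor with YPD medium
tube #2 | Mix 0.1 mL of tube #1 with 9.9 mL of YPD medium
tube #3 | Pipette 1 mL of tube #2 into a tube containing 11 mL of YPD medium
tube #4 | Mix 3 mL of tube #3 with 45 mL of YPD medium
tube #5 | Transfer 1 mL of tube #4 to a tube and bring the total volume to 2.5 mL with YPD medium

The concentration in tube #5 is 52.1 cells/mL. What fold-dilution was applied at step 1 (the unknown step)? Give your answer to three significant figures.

2.00-fold

Step 1: unknown factor x
Step 2: 0.1 mL + 9.9 mL = 10 mL total → factor 10/0.1 = 100
Step 3: 1 mL + 11 mL = 12 mL total → factor 12/1 = 12
Step 4: 3 mL + 45 mL = 48 mL total → factor 48/3 = 16
Step 5: 1 mL brought to 2.5 mL → factor 2.5/1 = 2.5
Product of known-step factors = 48000
Overall factor = 5.00 × 10^6 cells/mL / (52.1 cells/mL) = 95969
x = 95969 / 48000 = 2.00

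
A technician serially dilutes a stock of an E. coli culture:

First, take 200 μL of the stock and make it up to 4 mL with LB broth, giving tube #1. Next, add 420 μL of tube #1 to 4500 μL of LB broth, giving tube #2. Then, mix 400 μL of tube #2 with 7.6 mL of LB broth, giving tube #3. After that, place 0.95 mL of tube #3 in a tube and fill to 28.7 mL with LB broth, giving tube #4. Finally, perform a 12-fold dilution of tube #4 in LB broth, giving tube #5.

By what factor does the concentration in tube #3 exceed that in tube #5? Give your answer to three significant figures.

Step 1: 200 μL brought to 4 mL → factor 4000/200 = 20
Step 2: 420 μL + 4500 μL = 4920 μL total → factor 4920/420 = 11.714
Step 3: 400 μL + 7.6 mL = 8000 μL total → factor 8000/400 = 20
Step 4: 0.95 mL brought to 28.7 mL → factor 28.7/0.95 = 30.211
Step 5: 12-fold → factor 12
Dilution factor to tube #3 = 4685.7; to tube #5 = 1.6987 × 10^6
[tube #3]/[tube #5] = (factor to tube #5)/(factor to tube #3) = 1.6987 × 10^6/4685.7 = 363

363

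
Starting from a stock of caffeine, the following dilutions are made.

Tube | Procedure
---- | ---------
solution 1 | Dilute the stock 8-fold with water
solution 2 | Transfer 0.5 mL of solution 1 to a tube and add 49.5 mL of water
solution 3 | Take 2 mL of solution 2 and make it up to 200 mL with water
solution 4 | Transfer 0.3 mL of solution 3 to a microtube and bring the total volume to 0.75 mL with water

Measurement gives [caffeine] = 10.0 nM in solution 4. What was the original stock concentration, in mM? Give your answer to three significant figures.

Step 1: 8-fold → factor 8
Step 2: 0.5 mL + 49.5 mL = 50 mL total → factor 50/0.5 = 100
Step 3: 2 mL brought to 200 mL → factor 200/2 = 100
Step 4: 0.3 mL brought to 0.75 mL → factor 0.75/0.3 = 2.5
Overall dilution factor = 8 × 100 × 100 × 2.5 = 2 × 10^5
Stock = 10.0 nM × 2 × 10^5 = 2.000 × 10^6 nM = 2.00 mM

2.00 mM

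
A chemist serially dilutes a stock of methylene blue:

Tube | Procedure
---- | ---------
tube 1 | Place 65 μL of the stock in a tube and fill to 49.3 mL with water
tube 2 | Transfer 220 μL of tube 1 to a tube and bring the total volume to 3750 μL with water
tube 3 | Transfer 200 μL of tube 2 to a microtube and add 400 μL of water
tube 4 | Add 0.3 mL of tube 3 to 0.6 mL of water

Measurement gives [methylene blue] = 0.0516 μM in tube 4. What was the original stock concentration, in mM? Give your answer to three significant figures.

6.00 mM

Step 1: 65 μL brought to 49.3 mL → factor 49300/65 = 758.46
Step 2: 220 μL brought to 3750 μL → factor 3750/220 = 17.045
Step 3: 200 μL + 400 μL = 600 μL total → factor 600/200 = 3
Step 4: 0.3 mL + 0.6 mL = 0.9 mL total → factor 0.9/0.3 = 3
Overall dilution factor = 758.46 × 17.045 × 3 × 3 = 1.1635 × 10^5
Stock = 0.0516 μM × 1.1635 × 10^5 = 6004 μM = 6.00 mM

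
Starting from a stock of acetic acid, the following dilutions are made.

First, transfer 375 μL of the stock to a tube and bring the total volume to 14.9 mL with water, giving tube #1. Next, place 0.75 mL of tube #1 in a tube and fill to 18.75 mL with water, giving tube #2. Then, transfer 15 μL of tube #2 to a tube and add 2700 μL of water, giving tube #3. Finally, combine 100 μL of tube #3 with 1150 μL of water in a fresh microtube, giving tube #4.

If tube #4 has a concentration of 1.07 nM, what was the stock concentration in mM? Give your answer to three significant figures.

2.40 mM

Step 1: 375 μL brought to 14.9 mL → factor 14900/375 = 39.733
Step 2: 0.75 mL brought to 18.75 mL → factor 18.75/0.75 = 25
Step 3: 15 μL + 2700 μL = 2715 μL total → factor 2715/15 = 181
Step 4: 100 μL + 1150 μL = 1250 μL total → factor 1250/100 = 12.5
Overall dilution factor = 39.733 × 25 × 181 × 12.5 = 2.2474 × 10^6
Stock = 1.07 nM × 2.2474 × 10^6 = 2.405 × 10^6 nM = 2.40 mM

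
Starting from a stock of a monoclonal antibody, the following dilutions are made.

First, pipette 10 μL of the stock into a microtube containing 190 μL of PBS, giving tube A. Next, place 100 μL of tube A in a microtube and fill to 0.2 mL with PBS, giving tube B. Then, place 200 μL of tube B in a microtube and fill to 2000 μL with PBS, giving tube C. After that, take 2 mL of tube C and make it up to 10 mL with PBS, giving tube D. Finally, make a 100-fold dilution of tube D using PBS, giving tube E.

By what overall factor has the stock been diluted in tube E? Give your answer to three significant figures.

2.00 × 10^5

Step 1: 10 μL + 190 μL = 200 μL total → factor 200/10 = 20
Step 2: 100 μL brought to 0.2 mL → factor 200/100 = 2
Step 3: 200 μL brought to 2000 μL → factor 2000/200 = 10
Step 4: 2 mL brought to 10 mL → factor 10/2 = 5
Step 5: 100-fold → factor 100
Overall dilution factor = 20 × 2 × 10 × 5 × 100 = 2 × 10^5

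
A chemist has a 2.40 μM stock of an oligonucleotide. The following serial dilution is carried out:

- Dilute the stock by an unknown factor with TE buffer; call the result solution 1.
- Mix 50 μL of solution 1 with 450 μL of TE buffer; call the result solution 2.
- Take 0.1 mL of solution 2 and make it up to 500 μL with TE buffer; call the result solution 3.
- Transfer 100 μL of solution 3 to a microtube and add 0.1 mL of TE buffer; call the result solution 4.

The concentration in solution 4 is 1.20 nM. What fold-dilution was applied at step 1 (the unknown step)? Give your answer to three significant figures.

Step 1: unknown factor x
Step 2: 50 μL + 450 μL = 500 μL total → factor 500/50 = 10
Step 3: 0.1 mL brought to 500 μL → factor 0.5/0.1 = 5
Step 4: 100 μL + 0.1 mL = 200 μL total → factor 200/100 = 2
Product of known-step factors = 100
Overall factor = 2.40 μM / (1.20 nM) = 2000
x = 2000 / 100 = 20.0

20.0-fold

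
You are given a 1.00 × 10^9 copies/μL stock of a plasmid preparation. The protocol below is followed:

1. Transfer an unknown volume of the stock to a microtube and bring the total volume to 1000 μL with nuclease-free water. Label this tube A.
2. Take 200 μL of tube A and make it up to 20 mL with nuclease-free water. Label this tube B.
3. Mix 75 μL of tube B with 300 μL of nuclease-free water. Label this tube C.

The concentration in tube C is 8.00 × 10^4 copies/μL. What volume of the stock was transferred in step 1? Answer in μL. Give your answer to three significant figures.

40.0 μL

Step 1: v brought to 1000 μL → factor = 1000 μL/v
Step 2: 200 μL brought to 20 mL → factor 20000/200 = 100
Step 3: 75 μL + 300 μL = 375 μL total → factor 375/75 = 5
Product of known-step factors = 500
Overall factor = 1.00 × 10^9 copies/μL / (8.00 × 10^4 copies/μL) = 12500
Step-1 factor = 12500 / 500 = 25
v = 1000 μL / 25 = 40.0 μL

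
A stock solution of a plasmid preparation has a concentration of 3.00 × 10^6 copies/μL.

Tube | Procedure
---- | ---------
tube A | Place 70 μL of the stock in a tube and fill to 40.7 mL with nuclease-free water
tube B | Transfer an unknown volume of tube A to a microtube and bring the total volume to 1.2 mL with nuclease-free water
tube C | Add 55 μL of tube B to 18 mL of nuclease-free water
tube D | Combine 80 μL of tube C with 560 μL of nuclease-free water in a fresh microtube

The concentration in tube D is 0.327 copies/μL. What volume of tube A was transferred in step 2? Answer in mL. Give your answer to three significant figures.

Step 1: 70 μL brought to 40.7 mL → factor 40700/70 = 581.43
Step 2: v brought to 1.2 mL → factor = 1.2 mL/v
Step 3: 55 μL + 18 mL = 18055 μL total → factor 18055/55 = 328.27
Step 4: 80 μL + 560 μL = 640 μL total → factor 640/80 = 8
Product of known-step factors = 1.5269 × 10^6
Overall factor = 3.00 × 10^6 copies/μL / (0.327 copies/μL) = 9.1743 × 10^6
Step-2 factor = 9.1743 × 10^6 / 1.5269 × 10^6 = 6.0083
v = 1.2 mL / 6.0083 = 0.200 mL

0.200 mL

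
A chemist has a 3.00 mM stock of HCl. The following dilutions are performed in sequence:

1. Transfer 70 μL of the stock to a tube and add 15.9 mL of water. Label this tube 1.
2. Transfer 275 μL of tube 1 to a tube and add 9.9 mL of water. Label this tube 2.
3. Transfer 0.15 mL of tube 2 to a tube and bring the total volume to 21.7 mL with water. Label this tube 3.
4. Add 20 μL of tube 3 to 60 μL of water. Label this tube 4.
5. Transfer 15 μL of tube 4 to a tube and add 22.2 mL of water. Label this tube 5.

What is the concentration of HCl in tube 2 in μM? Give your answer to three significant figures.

Step 1: 70 μL + 15.9 mL = 15970 μL total → factor 15970/70 = 228.14
Step 2: 275 μL + 9.9 mL = 10175 μL total → factor 10175/275 = 37
Dilution factor through tube 2 = 228.14 × 37 = 8441.3
[tube 2] = 3.00 mM / 8441.3 = 0.0003554 mM = 0.355 μM

0.355 μM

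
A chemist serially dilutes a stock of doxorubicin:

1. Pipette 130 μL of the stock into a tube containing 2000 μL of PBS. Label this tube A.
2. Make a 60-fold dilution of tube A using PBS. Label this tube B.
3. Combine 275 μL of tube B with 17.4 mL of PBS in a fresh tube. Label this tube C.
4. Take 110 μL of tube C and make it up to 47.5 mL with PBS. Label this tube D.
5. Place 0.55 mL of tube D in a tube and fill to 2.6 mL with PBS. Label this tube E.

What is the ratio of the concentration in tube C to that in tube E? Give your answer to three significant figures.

2.04 × 10^3

Step 1: 130 μL + 2000 μL = 2130 μL total → factor 2130/130 = 16.385
Step 2: 60-fold → factor 60
Step 3: 275 μL + 17.4 mL = 17675 μL total → factor 17675/275 = 64.273
Step 4: 110 μL brought to 47.5 mL → factor 47500/110 = 431.82
Step 5: 0.55 mL brought to 2.6 mL → factor 2.6/0.55 = 4.7273
Dilution factor to tube C = 63185; to tube E = 1.2898 × 10^8
[tube C]/[tube E] = (factor to tube E)/(factor to tube C) = 1.2898 × 10^8/63185 = 2.04 × 10^3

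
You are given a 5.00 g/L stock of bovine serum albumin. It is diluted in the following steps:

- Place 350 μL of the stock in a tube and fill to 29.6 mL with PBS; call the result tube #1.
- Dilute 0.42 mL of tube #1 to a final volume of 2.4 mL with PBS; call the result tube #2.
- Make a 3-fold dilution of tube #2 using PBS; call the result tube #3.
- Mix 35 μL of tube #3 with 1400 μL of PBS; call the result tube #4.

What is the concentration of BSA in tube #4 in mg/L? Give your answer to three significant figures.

0.0841 mg/L

Step 1: 350 μL brought to 29.6 mL → factor 29600/350 = 84.571
Step 2: 0.42 mL brought to 2.4 mL → factor 2.4/0.42 = 5.7143
Step 3: 3-fold → factor 3
Step 4: 35 μL + 1400 μL = 1435 μL total → factor 1435/35 = 41
Overall dilution factor = 84.571 × 5.7143 × 3 × 41 = 59442
Final = 5.00 g/L / 59442 = 8.412 × 10^-5 g/L = 0.0841 mg/L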